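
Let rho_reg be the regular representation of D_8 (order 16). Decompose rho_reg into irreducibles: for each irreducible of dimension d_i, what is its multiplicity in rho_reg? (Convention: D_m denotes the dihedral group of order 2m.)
Each irreducible V_i of dimension d_i appears with multiplicity d_i, i.e. rho_reg = (direct sum over all irreducibles V_i) d_i V_i. The irreducible dimensions for D_8 are 1, 1, 1, 1, 2, 2, 2: 4 irreducibles of dimension 1, each with multiplicity 1; 3 irreducibles of dimension 2, each with multiplicity 2. Total dimension 4*1*1 + 3*2*2 = 16 = |G|.

Reasoning: General theorem: in the regular representation of a finite group G, each irreducible appears with multiplicity equal to its dimension. Check: dim(rho_reg) = sum d_i^2 = 1 + 1 + 1 + 1 + 4 + 4 + 4 = 16 = |G|.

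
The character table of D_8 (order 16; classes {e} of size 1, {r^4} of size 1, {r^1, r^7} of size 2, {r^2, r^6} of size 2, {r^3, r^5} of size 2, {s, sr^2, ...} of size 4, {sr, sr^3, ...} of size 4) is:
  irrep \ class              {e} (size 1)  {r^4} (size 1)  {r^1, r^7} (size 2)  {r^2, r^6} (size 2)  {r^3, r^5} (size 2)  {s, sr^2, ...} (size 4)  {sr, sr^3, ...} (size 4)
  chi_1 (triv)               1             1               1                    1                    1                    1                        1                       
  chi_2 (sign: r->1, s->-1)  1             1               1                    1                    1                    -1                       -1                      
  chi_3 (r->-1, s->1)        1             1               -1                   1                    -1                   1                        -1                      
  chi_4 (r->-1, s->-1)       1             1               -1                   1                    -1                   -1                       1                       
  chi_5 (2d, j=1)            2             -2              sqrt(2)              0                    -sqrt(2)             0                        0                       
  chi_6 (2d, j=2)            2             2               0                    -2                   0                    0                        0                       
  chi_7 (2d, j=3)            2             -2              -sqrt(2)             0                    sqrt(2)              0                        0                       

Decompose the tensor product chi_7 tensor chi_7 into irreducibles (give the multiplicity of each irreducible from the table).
chi_7 tensor chi_7 = chi_1 + chi_2 + chi_6 (all other irreducibles have multiplicity 0).

Proof sketch: The character of a tensor product is the pointwise product (chi_7 * chi_7)(C) = chi_7(C) * chi_7(C):
  {e}: (2)*(2), {r^4}: (-2)*(-2), {r^1, r^7}: (-sqrt(2))*(-sqrt(2)), {r^2, r^6}: (0)*(0), {r^3, r^5}: (sqrt(2))*(sqrt(2)), {s, sr^2, ...}: (0)*(0), {sr, sr^3, ...}: (0)*(0)
so (chi_7 * chi_7) takes values
  {e} -> 4, {r^4} -> 4, {r^1, r^7} -> 2, {r^2, r^6} -> 0, {r^3, r^5} -> 2, {s, sr^2, ...} -> 0, {sr, sr^3, ...} -> 0.
Now take the inner product of this character with each irreducible chi from the table, <chi_7*chi_7, chi> = (1/16) sum_C |C| (chi_7*chi_7)(C) conj(chi(C)):
  <chi_7*chi_7, chi_1> = (1/16)[1*(4)*conj(1) + 1*(4)*conj(1) + 2*(2)*conj(1) + 2*(0)*conj(1) + 2*(2)*conj(1) + 4*(0)*conj(1) + 4*(0)*conj(1)]
      = (1/16)[(4) + (4) + (4) + (0) + (4) + (0) + (0)] = 16/16 = 1
  <chi_7*chi_7, chi_2> = (1/16)[1*(4)*conj(1) + 1*(4)*conj(1) + 2*(2)*conj(1) + 2*(0)*conj(1) + 2*(2)*conj(1) + 4*(0)*conj(-1) + 4*(0)*conj(-1)]
      = (1/16)[(4) + (4) + (4) + (0) + (4) + (0) + (0)] = 16/16 = 1
  <chi_7*chi_7, chi_3> = (1/16)[1*(4)*conj(1) + 1*(4)*conj(1) + 2*(2)*conj(-1) + 2*(0)*conj(1) + 2*(2)*conj(-1) + 4*(0)*conj(1) + 4*(0)*conj(-1)]
      = (1/16)[(4) + (4) + (-4) + (0) + (-4) + (0) + (0)] = 0/16 = 0
  <chi_7*chi_7, chi_4> = (1/16)[1*(4)*conj(1) + 1*(4)*conj(1) + 2*(2)*conj(-1) + 2*(0)*conj(1) + 2*(2)*conj(-1) + 4*(0)*conj(-1) + 4*(0)*conj(1)]
      = (1/16)[(4) + (4) + (-4) + (0) + (-4) + (0) + (0)] = 0/16 = 0
  <chi_7*chi_7, chi_5> = (1/16)[1*(4)*conj(2) + 1*(4)*conj(-2) + 2*(2)*conj(sqrt(2)) + 2*(0)*conj(0) + 2*(2)*conj(-sqrt(2)) + 4*(0)*conj(0) + 4*(0)*conj(0)]
      = (1/16)[(8) + (-8) + (4*sqrt(2)) + (0) + (-4*sqrt(2)) + (0) + (0)] = 0/16 = 0
  <chi_7*chi_7, chi_6> = (1/16)[1*(4)*conj(2) + 1*(4)*conj(2) + 2*(2)*conj(0) + 2*(0)*conj(-2) + 2*(2)*conj(0) + 4*(0)*conj(0) + 4*(0)*conj(0)]
      = (1/16)[(8) + (8) + (0) + (0) + (0) + (0) + (0)] = 16/16 = 1
  <chi_7*chi_7, chi_7> = (1/16)[1*(4)*conj(2) + 1*(4)*conj(-2) + 2*(2)*conj(-sqrt(2)) + 2*(0)*conj(0) + 2*(2)*conj(sqrt(2)) + 4*(0)*conj(0) + 4*(0)*conj(0)]
      = (1/16)[(8) + (-8) + (-4*sqrt(2)) + (0) + (4*sqrt(2)) + (0) + (0)] = 0/16 = 0
Hence the multiplicities are chi_1: 1, chi_2: 1, chi_6: 1. Dimension check: dim(chi_7)*dim(chi_7) = 2*2 = 4 and sum (mult * dim) = 1*1 + 1*1 + 1*2 = 4.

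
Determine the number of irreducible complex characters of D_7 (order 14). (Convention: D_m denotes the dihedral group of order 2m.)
5

Solution. The number of irreducible complex representations of a finite group equals its number of conjugacy classes. D_7 has 5 conjugacy classes ((n+3)/2 for n odd), so D_7 (order 14) has exactly 5 irreducible complex representations.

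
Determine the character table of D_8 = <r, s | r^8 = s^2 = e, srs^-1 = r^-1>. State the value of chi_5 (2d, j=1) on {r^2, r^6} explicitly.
Conjugacy classes: {e} of size 1, {r^4} of size 1, {r^1, r^7} of size 2, {r^2, r^6} of size 2, {r^3, r^5} of size 2, {s, sr^2, ...} of size 4, {sr, sr^3, ...} of size 4.
Character table:
  irrep \ class              {e} (size 1)  {r^4} (size 1)  {r^1, r^7} (size 2)  {r^2, r^6} (size 2)  {r^3, r^5} (size 2)  {s, sr^2, ...} (size 4)  {sr, sr^3, ...} (size 4)
  chi_1 (triv)               1             1               1                    1                    1                    1                        1                       
  chi_2 (sign: r->1, s->-1)  1             1               1                    1                    1                    -1                       -1                      
  chi_3 (r->-1, s->1)        1             1               -1                   1                    -1                   1                        -1                      
  chi_4 (r->-1, s->-1)       1             1               -1                   1                    -1                   -1                       1                       
  chi_5 (2d, j=1)            2             -2              sqrt(2)              0                    -sqrt(2)             0                        0                       
  chi_6 (2d, j=2)            2             2               0                    -2                   0                    0                        0                       
  chi_7 (2d, j=3)            2             -2              -sqrt(2)             0                    sqrt(2)              0                        0                       

Spot check: chi_5 (2d, j=1) on {r^2, r^6} = 0.

D_8 has order 2*8 = 16 with 7 conjugacy classes, hence 7 irreducibles. Sum of squared dims 1 + 1 + 1 + 1 + 4 + 4 + 4 = 16 = |G|. Linear characters come from the abelianisation; the 2-dimensional irreps have character r^k -> 2*cos(2*pi*j*k/8), reflections -> 0.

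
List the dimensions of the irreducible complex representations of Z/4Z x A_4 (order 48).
Dimensions: 1, 1, 1, 1, 1, 1, 1, 1, 1, 1, 1, 1, 3, 3, 3, 3

Solution. There are 16 irreducibles (= number of conjugacy classes). Their dimensions d_i satisfy sum d_i^2 = |G| = 48: 1 + 1 + 1 + 1 + 1 + 1 + 1 + 1 + 1 + 1 + 1 + 1 + 9 + 9 + 9 + 9 = 48. (For the product with Z/4Z: each of the 4 1-dim characters of Z/4Z tensors with each irrep of A_4, giving 4 copies of each A_4-dimension.)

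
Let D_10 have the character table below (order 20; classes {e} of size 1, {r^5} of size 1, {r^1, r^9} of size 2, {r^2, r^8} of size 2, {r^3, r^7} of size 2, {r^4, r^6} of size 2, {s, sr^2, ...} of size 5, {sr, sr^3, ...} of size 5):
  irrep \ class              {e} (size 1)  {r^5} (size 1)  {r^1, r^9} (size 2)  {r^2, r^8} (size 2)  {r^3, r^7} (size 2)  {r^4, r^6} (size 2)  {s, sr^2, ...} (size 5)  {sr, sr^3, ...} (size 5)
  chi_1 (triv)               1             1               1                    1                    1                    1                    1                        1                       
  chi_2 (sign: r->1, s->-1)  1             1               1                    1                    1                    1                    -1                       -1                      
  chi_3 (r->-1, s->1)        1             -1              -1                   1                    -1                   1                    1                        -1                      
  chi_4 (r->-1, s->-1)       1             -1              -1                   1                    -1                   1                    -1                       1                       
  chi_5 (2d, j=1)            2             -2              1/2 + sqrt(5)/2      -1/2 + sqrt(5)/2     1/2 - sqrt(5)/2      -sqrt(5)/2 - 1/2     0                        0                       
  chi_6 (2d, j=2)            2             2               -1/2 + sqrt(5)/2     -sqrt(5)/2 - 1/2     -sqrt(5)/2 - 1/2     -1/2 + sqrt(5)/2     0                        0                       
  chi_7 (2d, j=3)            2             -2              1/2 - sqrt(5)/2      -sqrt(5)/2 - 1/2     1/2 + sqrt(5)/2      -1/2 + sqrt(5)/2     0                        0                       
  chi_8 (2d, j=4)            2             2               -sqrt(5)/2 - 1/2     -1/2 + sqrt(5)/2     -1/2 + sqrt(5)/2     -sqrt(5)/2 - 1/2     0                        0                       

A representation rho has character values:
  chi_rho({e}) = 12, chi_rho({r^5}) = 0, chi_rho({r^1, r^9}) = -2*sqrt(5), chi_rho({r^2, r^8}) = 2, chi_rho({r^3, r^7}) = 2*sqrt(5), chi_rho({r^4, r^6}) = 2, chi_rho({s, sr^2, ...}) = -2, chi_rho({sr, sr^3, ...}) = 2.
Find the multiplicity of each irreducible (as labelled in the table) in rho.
Multiplicities: chi_1: 1, chi_2: 1, chi_3: 0, chi_4: 2, chi_5: 0, chi_6: 0, chi_7: 2, chi_8: 2.

Working: Use <chi_rho, chi> = (1/|G|) sum_C |C| * chi_rho(C) * conj(chi(C)) with |G| = 20 for each irreducible chi in the table:
  <chi_rho, chi_1> = (1/20)[1*(12)*conj(1) + 1*(0)*conj(1) + 2*(-2*sqrt(5))*conj(1) + 2*(2)*conj(1) + 2*(2*sqrt(5))*conj(1) + 2*(2)*conj(1) + 5*(-2)*conj(1) + 5*(2)*conj(1)]
      = (1/20)[(12) + (0) + (-4*sqrt(5)) + (4) + (4*sqrt(5)) + (4) + (-10) + (10)] = 20/20 = 1
  <chi_rho, chi_2> = (1/20)[1*(12)*conj(1) + 1*(0)*conj(1) + 2*(-2*sqrt(5))*conj(1) + 2*(2)*conj(1) + 2*(2*sqrt(5))*conj(1) + 2*(2)*conj(1) + 5*(-2)*conj(-1) + 5*(2)*conj(-1)]
      = (1/20)[(12) + (0) + (-4*sqrt(5)) + (4) + (4*sqrt(5)) + (4) + (10) + (-10)] = 20/20 = 1
  <chi_rho, chi_3> = (1/20)[1*(12)*conj(1) + 1*(0)*conj(-1) + 2*(-2*sqrt(5))*conj(-1) + 2*(2)*conj(1) + 2*(2*sqrt(5))*conj(-1) + 2*(2)*conj(1) + 5*(-2)*conj(1) + 5*(2)*conj(-1)]
      = (1/20)[(12) + (0) + (4*sqrt(5)) + (4) + (-4*sqrt(5)) + (4) + (-10) + (-10)] = 0/20 = 0
  <chi_rho, chi_4> = (1/20)[1*(12)*conj(1) + 1*(0)*conj(-1) + 2*(-2*sqrt(5))*conj(-1) + 2*(2)*conj(1) + 2*(2*sqrt(5))*conj(-1) + 2*(2)*conj(1) + 5*(-2)*conj(-1) + 5*(2)*conj(1)]
      = (1/20)[(12) + (0) + (4*sqrt(5)) + (4) + (-4*sqrt(5)) + (4) + (10) + (10)] = 40/20 = 2
  <chi_rho, chi_5> = (1/20)[1*(12)*conj(2) + 1*(0)*conj(-2) + 2*(-2*sqrt(5))*conj(1/2 + sqrt(5)/2) + 2*(2)*conj(-1/2 + sqrt(5)/2) + 2*(2*sqrt(5))*conj(1/2 - sqrt(5)/2) + 2*(2)*conj(-sqrt(5)/2 - 1/2) + 5*(-2)*conj(0) + 5*(2)*conj(0)]
      = (1/20)[(24) + (0) + (-10 - 2*sqrt(5)) + (-2 + 2*sqrt(5)) + (-10 + 2*sqrt(5)) + (-2*sqrt(5) - 2) + (0) + (0)] = 0/20 = 0
  <chi_rho, chi_6> = (1/20)[1*(12)*conj(2) + 1*(0)*conj(2) + 2*(-2*sqrt(5))*conj(-1/2 + sqrt(5)/2) + 2*(2)*conj(-sqrt(5)/2 - 1/2) + 2*(2*sqrt(5))*conj(-sqrt(5)/2 - 1/2) + 2*(2)*conj(-1/2 + sqrt(5)/2) + 5*(-2)*conj(0) + 5*(2)*conj(0)]
      = (1/20)[(24) + (0) + (-10 + 2*sqrt(5)) + (-2*sqrt(5) - 2) + (-10 - 2*sqrt(5)) + (-2 + 2*sqrt(5)) + (0) + (0)] = 0/20 = 0
  <chi_rho, chi_7> = (1/20)[1*(12)*conj(2) + 1*(0)*conj(-2) + 2*(-2*sqrt(5))*conj(1/2 - sqrt(5)/2) + 2*(2)*conj(-sqrt(5)/2 - 1/2) + 2*(2*sqrt(5))*conj(1/2 + sqrt(5)/2) + 2*(2)*conj(-1/2 + sqrt(5)/2) + 5*(-2)*conj(0) + 5*(2)*conj(0)]
      = (1/20)[(24) + (0) + (10 - 2*sqrt(5)) + (-2*sqrt(5) - 2) + (2*sqrt(5) + 10) + (-2 + 2*sqrt(5)) + (0) + (0)] = 40/20 = 2
  <chi_rho, chi_8> = (1/20)[1*(12)*conj(2) + 1*(0)*conj(2) + 2*(-2*sqrt(5))*conj(-sqrt(5)/2 - 1/2) + 2*(2)*conj(-1/2 + sqrt(5)/2) + 2*(2*sqrt(5))*conj(-1/2 + sqrt(5)/2) + 2*(2)*conj(-sqrt(5)/2 - 1/2) + 5*(-2)*conj(0) + 5*(2)*conj(0)]
      = (1/20)[(24) + (0) + (2*sqrt(5) + 10) + (-2 + 2*sqrt(5)) + (10 - 2*sqrt(5)) + (-2*sqrt(5) - 2) + (0) + (0)] = 40/20 = 2
Dimension check: dim(rho) = sum (mult * dim) = 1*1 + 1*1 + 0*1 + 2*1 + 0*2 + 0*2 + 2*2 + 2*2 = 12 = chi_rho(e) = 12.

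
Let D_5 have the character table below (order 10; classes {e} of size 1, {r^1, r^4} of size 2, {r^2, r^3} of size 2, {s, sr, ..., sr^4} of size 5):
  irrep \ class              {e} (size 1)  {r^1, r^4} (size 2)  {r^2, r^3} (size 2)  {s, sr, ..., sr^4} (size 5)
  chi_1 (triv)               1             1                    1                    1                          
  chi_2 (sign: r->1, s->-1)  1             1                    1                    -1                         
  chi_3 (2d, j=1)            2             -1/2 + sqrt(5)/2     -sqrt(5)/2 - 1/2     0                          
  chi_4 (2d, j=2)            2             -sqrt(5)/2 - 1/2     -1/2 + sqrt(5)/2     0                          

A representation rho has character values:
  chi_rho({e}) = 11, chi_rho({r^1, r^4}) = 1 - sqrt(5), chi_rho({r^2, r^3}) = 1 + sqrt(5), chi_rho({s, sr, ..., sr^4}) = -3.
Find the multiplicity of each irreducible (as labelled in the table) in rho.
Multiplicities: chi_1: 0, chi_2: 3, chi_3: 1, chi_4: 3.

Working: Use <chi_rho, chi> = (1/|G|) sum_C |C| * chi_rho(C) * conj(chi(C)) with |G| = 10 for each irreducible chi in the table:
  <chi_rho, chi_1> = (1/10)[1*(11)*conj(1) + 2*(1 - sqrt(5))*conj(1) + 2*(1 + sqrt(5))*conj(1) + 5*(-3)*conj(1)]
      = (1/10)[(11) + (2 - 2*sqrt(5)) + (2 + 2*sqrt(5)) + (-15)] = 0/10 = 0
  <chi_rho, chi_2> = (1/10)[1*(11)*conj(1) + 2*(1 - sqrt(5))*conj(1) + 2*(1 + sqrt(5))*conj(1) + 5*(-3)*conj(-1)]
      = (1/10)[(11) + (2 - 2*sqrt(5)) + (2 + 2*sqrt(5)) + (15)] = 30/10 = 3
  <chi_rho, chi_3> = (1/10)[1*(11)*conj(2) + 2*(1 - sqrt(5))*conj(-1/2 + sqrt(5)/2) + 2*(1 + sqrt(5))*conj(-sqrt(5)/2 - 1/2) + 5*(-3)*conj(0)]
      = (1/10)[(22) + (-6 + 2*sqrt(5)) + (-6 - 2*sqrt(5)) + (0)] = 10/10 = 1
  <chi_rho, chi_4> = (1/10)[1*(11)*conj(2) + 2*(1 - sqrt(5))*conj(-sqrt(5)/2 - 1/2) + 2*(1 + sqrt(5))*conj(-1/2 + sqrt(5)/2) + 5*(-3)*conj(0)]
      = (1/10)[(22) + (4) + (4) + (0)] = 30/10 = 3
Dimension check: dim(rho) = sum (mult * dim) = 0*1 + 3*1 + 1*2 + 3*2 = 11 = chi_rho(e) = 11.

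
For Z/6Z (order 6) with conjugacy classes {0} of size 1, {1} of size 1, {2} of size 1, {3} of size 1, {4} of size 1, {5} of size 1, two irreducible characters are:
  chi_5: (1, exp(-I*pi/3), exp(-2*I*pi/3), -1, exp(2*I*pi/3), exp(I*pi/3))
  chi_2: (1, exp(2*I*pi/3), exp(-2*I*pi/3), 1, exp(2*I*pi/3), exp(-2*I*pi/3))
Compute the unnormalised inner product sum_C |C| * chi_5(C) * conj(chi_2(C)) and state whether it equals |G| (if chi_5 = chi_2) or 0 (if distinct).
Sum = 0; so <chi_5, chi_2> = 0 (distinct irreducibles are orthogonal).

Derivation: Compute term by term over conjugacy classes (|C| * chi_5(C) * conj(chi_2(C))):
  1*(1)*conj(1) + 1*(exp(-I*pi/3))*conj(exp(2*I*pi/3)) + 1*(exp(-2*I*pi/3))*conj(exp(-2*I*pi/3)) + 1*(-1)*conj(1) + 1*(exp(2*I*pi/3))*conj(exp(2*I*pi/3)) + 1*(exp(I*pi/3))*conj(exp(-2*I*pi/3))
  = (1) + (-1) + (1) + (-1) + (1) + (-1)
  = 0.
(Exp terms are combined using exp(i*s)*conj(exp(i*t)) = exp(i*(s-t)), and sums of them are collapsed using the identity that for every m > 1 the m distinct m-th roots of unity sum to 0, e.g. 1 + exp(2*I*pi/3) + exp(-2*I*pi/3) = 0.)
Dividing by |G| = 6 gives 0/6 = 0, matching the row-orthogonality relation <chi_5, chi_2> = [chi_5 = chi_2].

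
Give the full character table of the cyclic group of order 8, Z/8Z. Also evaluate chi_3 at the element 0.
Character table of Z/8Z (irreps indexed chi_0,...,chi_7 with chi_k(m) = zeta_8^(k*m), zeta_8 = exp(2*pi*i/8)):
  irrep \ class  {0} (size 1)  {1} (size 1)    {2} (size 1)  {3} (size 1)    {4} (size 1)  {5} (size 1)    {6} (size 1)  {7} (size 1)  
  chi_0          1             1               1             1               1             1               1             1             
  chi_1          1             exp(I*pi/4)     I             exp(3*I*pi/4)   -1            exp(-3*I*pi/4)  -I            exp(-I*pi/4)  
  chi_2          1             I               -1            -I              1             I               -1            -I            
  chi_3          1             exp(3*I*pi/4)   -I            exp(I*pi/4)     -1            exp(-I*pi/4)    I             exp(-3*I*pi/4)
  chi_4          1             -1              1             -1              1             -1              1             -1            
  chi_5          1             exp(-3*I*pi/4)  I             exp(-I*pi/4)    -1            exp(I*pi/4)     -I            exp(3*I*pi/4) 
  chi_6          1             -I              -1            I               1             -I              -1            I             
  chi_7          1             exp(-I*pi/4)    -I            exp(-3*I*pi/4)  -1            exp(3*I*pi/4)   I             exp(I*pi/4)   

Spot check: chi_3(0) = zeta_8^(3*0) = zeta_8^0 = 1.

Why: Z/8Z is abelian, so all 8 irreducible complex representations are 1-dimensional. They are given by chi_k(m) = zeta_8^(k*m) for k = 0,...,7. Row orthogonality: sum_m chi_k(m) conj(chi_l(m)) = 8 * [k = l].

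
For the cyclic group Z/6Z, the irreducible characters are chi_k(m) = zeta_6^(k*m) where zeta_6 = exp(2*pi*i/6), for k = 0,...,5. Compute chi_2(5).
chi_2(5) = zeta_6^10 = exp(-2*I*pi/3)

Reasoning: chi_2(5) = zeta_6^(2*5) = zeta_6^10. Since zeta_6^6 = 1, this equals zeta_6^4 = exp(2*pi*i*4/6) = exp(-2*I*pi/3).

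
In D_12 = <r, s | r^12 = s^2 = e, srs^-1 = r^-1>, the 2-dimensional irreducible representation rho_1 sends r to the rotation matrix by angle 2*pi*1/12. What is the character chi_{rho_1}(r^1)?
chi_{rho_1}(r^1) = 2*cos(2*pi*1*1/12) = sqrt(3)

Why: rho_1(r^1) is rotation by angle 2*pi*1*1/12, whose trace is 2*cos(2*pi*1*1/12) = sqrt(3).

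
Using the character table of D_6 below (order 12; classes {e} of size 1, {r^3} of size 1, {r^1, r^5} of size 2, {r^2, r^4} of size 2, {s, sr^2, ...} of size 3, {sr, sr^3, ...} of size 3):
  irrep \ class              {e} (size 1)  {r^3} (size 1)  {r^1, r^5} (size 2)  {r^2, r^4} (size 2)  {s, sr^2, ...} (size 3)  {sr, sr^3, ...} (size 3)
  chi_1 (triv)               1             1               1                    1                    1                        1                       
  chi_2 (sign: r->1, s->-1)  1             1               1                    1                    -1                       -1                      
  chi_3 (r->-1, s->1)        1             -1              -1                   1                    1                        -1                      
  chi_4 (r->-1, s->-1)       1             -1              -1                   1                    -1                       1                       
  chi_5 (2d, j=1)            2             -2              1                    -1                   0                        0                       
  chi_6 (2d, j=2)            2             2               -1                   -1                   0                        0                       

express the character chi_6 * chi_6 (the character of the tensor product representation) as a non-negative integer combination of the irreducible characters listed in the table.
chi_6 tensor chi_6 = chi_1 + chi_2 + chi_6 (all other irreducibles have multiplicity 0).

Working: The character of a tensor product is the pointwise product (chi_6 * chi_6)(C) = chi_6(C) * chi_6(C):
  {e}: (2)*(2), {r^3}: (2)*(2), {r^1, r^5}: (-1)*(-1), {r^2, r^4}: (-1)*(-1), {s, sr^2, ...}: (0)*(0), {sr, sr^3, ...}: (0)*(0)
so (chi_6 * chi_6) takes values
  {e} -> 4, {r^3} -> 4, {r^1, r^5} -> 1, {r^2, r^4} -> 1, {s, sr^2, ...} -> 0, {sr, sr^3, ...} -> 0.
Now take the inner product of this character with each irreducible chi from the table, <chi_6*chi_6, chi> = (1/12) sum_C |C| (chi_6*chi_6)(C) conj(chi(C)):
  <chi_6*chi_6, chi_1> = (1/12)[1*(4)*conj(1) + 1*(4)*conj(1) + 2*(1)*conj(1) + 2*(1)*conj(1) + 3*(0)*conj(1) + 3*(0)*conj(1)]
      = (1/12)[(4) + (4) + (2) + (2) + (0) + (0)] = 12/12 = 1
  <chi_6*chi_6, chi_2> = (1/12)[1*(4)*conj(1) + 1*(4)*conj(1) + 2*(1)*conj(1) + 2*(1)*conj(1) + 3*(0)*conj(-1) + 3*(0)*conj(-1)]
      = (1/12)[(4) + (4) + (2) + (2) + (0) + (0)] = 12/12 = 1
  <chi_6*chi_6, chi_3> = (1/12)[1*(4)*conj(1) + 1*(4)*conj(-1) + 2*(1)*conj(-1) + 2*(1)*conj(1) + 3*(0)*conj(1) + 3*(0)*conj(-1)]
      = (1/12)[(4) + (-4) + (-2) + (2) + (0) + (0)] = 0/12 = 0
  <chi_6*chi_6, chi_4> = (1/12)[1*(4)*conj(1) + 1*(4)*conj(-1) + 2*(1)*conj(-1) + 2*(1)*conj(1) + 3*(0)*conj(-1) + 3*(0)*conj(1)]
      = (1/12)[(4) + (-4) + (-2) + (2) + (0) + (0)] = 0/12 = 0
  <chi_6*chi_6, chi_5> = (1/12)[1*(4)*conj(2) + 1*(4)*conj(-2) + 2*(1)*conj(1) + 2*(1)*conj(-1) + 3*(0)*conj(0) + 3*(0)*conj(0)]
      = (1/12)[(8) + (-8) + (2) + (-2) + (0) + (0)] = 0/12 = 0
  <chi_6*chi_6, chi_6> = (1/12)[1*(4)*conj(2) + 1*(4)*conj(2) + 2*(1)*conj(-1) + 2*(1)*conj(-1) + 3*(0)*conj(0) + 3*(0)*conj(0)]
      = (1/12)[(8) + (8) + (-2) + (-2) + (0) + (0)] = 12/12 = 1
Hence the multiplicities are chi_1: 1, chi_2: 1, chi_6: 1. Dimension check: dim(chi_6)*dim(chi_6) = 2*2 = 4 and sum (mult * dim) = 1*1 + 1*1 + 1*2 = 4.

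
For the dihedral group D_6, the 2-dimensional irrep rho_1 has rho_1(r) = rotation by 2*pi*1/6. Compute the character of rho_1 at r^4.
chi_{rho_1}(r^4) = 2*cos(2*pi*1*4/6) = -1

Reasoning: rho_1(r^4) is rotation by angle 2*pi*1*4/6, whose trace is 2*cos(2*pi*1*4/6) = -1.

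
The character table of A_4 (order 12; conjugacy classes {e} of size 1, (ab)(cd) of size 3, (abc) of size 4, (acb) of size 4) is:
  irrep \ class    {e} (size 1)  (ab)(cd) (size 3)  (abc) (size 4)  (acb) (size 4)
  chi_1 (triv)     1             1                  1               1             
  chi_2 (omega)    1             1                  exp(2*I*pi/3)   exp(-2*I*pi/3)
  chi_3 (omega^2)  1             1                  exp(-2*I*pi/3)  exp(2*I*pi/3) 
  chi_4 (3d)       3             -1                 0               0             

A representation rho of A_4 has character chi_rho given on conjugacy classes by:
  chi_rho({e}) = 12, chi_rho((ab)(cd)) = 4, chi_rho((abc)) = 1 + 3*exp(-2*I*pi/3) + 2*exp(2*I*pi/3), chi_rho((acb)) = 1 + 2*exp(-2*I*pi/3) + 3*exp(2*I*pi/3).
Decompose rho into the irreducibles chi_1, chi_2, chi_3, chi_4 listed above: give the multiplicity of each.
Multiplicities: chi_1: 1, chi_2: 2, chi_3: 3, chi_4: 2.

Solution. Use <chi_rho, chi> = (1/|G|) sum_C |C| * chi_rho(C) * conj(chi(C)) with |G| = 12 for each irreducible chi in the table:
  <chi_rho, chi_1> = (1/12)[1*(12)*conj(1) + 3*(4)*conj(1) + 4*(1 + 3*exp(-2*I*pi/3) + 2*exp(2*I*pi/3))*conj(1) + 4*(1 + 2*exp(-2*I*pi/3) + 3*exp(2*I*pi/3))*conj(1)]
      = (1/12)[(12) + (12) + (4 + 12*exp(-2*I*pi/3) + 8*exp(2*I*pi/3)) + (4 + 8*exp(-2*I*pi/3) + 12*exp(2*I*pi/3))] = 12/12 = 1
  <chi_rho, chi_2> = (1/12)[1*(12)*conj(1) + 3*(4)*conj(1) + 4*(1 + 3*exp(-2*I*pi/3) + 2*exp(2*I*pi/3))*conj(exp(2*I*pi/3)) + 4*(1 + 2*exp(-2*I*pi/3) + 3*exp(2*I*pi/3))*conj(exp(-2*I*pi/3))]
      = (1/12)[(12) + (12) + (8 + 4*exp(-2*I*pi/3) + 12*exp(2*I*pi/3)) + (8 + 12*exp(-2*I*pi/3) + 4*exp(2*I*pi/3))] = 24/12 = 2
  <chi_rho, chi_3> = (1/12)[1*(12)*conj(1) + 3*(4)*conj(1) + 4*(1 + 3*exp(-2*I*pi/3) + 2*exp(2*I*pi/3))*conj(exp(-2*I*pi/3)) + 4*(1 + 2*exp(-2*I*pi/3) + 3*exp(2*I*pi/3))*conj(exp(2*I*pi/3))]
      = (1/12)[(12) + (12) + (12 + 8*exp(-2*I*pi/3) + 4*exp(2*I*pi/3)) + (12 + 4*exp(-2*I*pi/3) + 8*exp(2*I*pi/3))] = 36/12 = 3
  <chi_rho, chi_4> = (1/12)[1*(12)*conj(3) + 3*(4)*conj(-1) + 4*(1 + 3*exp(-2*I*pi/3) + 2*exp(2*I*pi/3))*conj(0) + 4*(1 + 2*exp(-2*I*pi/3) + 3*exp(2*I*pi/3))*conj(0)]
      = (1/12)[(36) + (-12) + (0) + (0)] = 24/12 = 2
(Exp terms are combined using exp(i*s)*conj(exp(i*t)) = exp(i*(s-t)), and sums of them are collapsed using the identity that for every m > 1 the m distinct m-th roots of unity sum to 0, e.g. 1 + exp(2*I*pi/3) + exp(-2*I*pi/3) = 0.)
Dimension check: dim(rho) = sum (mult * dim) = 1*1 + 2*1 + 3*1 + 2*3 = 12 = chi_rho(e) = 12.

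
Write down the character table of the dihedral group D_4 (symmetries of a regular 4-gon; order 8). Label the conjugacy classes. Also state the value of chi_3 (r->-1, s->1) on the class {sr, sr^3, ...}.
Conjugacy classes: {e} of size 1, {r^2} of size 1, {r^1, r^3} of size 2, {s, sr^2, ...} of size 2, {sr, sr^3, ...} of size 2.
Character table:
  irrep \ class              {e} (size 1)  {r^2} (size 1)  {r^1, r^3} (size 2)  {s, sr^2, ...} (size 2)  {sr, sr^3, ...} (size 2)
  chi_1 (triv)               1             1               1                    1                        1                       
  chi_2 (sign: r->1, s->-1)  1             1               1                    -1                       -1                      
  chi_3 (r->-1, s->1)        1             1               -1                   1                        -1                      
  chi_4 (r->-1, s->-1)       1             1               -1                   -1                       1                       
  chi_5 (2d, j=1)            2             -2              0                    0                        0                       

Spot check: chi_3 (r->-1, s->1) on {sr, sr^3, ...} = -1.

Details: D_4 has order 2*4 = 8 with 5 conjugacy classes, hence 5 irreducibles. Sum of squared dims 1 + 1 + 1 + 1 + 4 = 8 = |G|. Linear characters come from the abelianisation; the 2-dimensional irreps have character r^k -> 2*cos(2*pi*j*k/4), reflections -> 0.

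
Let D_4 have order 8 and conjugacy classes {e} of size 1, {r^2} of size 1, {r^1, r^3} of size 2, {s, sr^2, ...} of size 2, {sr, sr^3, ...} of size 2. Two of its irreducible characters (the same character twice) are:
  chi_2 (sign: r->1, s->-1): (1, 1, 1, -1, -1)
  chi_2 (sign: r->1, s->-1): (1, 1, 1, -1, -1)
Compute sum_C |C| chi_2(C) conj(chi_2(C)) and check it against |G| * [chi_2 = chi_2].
Sum = 8 = |G| = 8; so <chi_2, chi_2> = 1 (norm-1 confirms irreducibility).

Working: Compute term by term over conjugacy classes (|C| * chi_2(C) * conj(chi_2(C))):
  1*(1)*conj(1) + 1*(1)*conj(1) + 2*(1)*conj(1) + 2*(-1)*conj(-1) + 2*(-1)*conj(-1)
  = (1) + (1) + (2) + (2) + (2)
  = 8.
Dividing by |G| = 8 gives 8/8 = 1, matching the row-orthogonality relation <chi_2, chi_2> = [chi_2 = chi_2].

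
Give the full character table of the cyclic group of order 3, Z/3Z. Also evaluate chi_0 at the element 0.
Character table of Z/3Z (irreps indexed chi_0,...,chi_2 with chi_k(m) = zeta_3^(k*m), zeta_3 = exp(2*pi*i/3)):
  irrep \ class  {0} (size 1)  {1} (size 1)    {2} (size 1)  
  chi_0          1             1               1             
  chi_1          1             exp(2*I*pi/3)   exp(-2*I*pi/3)
  chi_2          1             exp(-2*I*pi/3)  exp(2*I*pi/3) 

Spot check: chi_0(0) = zeta_3^(0*0) = zeta_3^0 = 1.

Explanation: Z/3Z is abelian, so all 3 irreducible complex representations are 1-dimensional. They are given by chi_k(m) = zeta_3^(k*m) for k = 0,...,2. Row orthogonality: sum_m chi_k(m) conj(chi_l(m)) = 3 * [k = l].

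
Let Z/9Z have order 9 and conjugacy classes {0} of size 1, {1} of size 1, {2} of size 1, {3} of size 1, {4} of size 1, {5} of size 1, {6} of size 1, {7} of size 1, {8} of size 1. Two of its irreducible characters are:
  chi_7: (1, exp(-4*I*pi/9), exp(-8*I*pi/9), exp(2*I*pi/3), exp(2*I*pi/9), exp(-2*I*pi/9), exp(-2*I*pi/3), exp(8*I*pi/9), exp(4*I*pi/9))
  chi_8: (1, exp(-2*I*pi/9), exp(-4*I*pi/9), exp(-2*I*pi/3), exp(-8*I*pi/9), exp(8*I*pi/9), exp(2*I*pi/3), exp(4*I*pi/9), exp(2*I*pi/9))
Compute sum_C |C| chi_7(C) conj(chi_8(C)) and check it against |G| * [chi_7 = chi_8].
Sum = 0; so <chi_7, chi_8> = 0 (distinct irreducibles are orthogonal).

Solution. Compute term by term over conjugacy classes (|C| * chi_7(C) * conj(chi_8(C))):
  1*(1)*conj(1) + 1*(exp(-4*I*pi/9))*conj(exp(-2*I*pi/9)) + 1*(exp(-8*I*pi/9))*conj(exp(-4*I*pi/9)) + 1*(exp(2*I*pi/3))*conj(exp(-2*I*pi/3)) + 1*(exp(2*I*pi/9))*conj(exp(-8*I*pi/9)) + 1*(exp(-2*I*pi/9))*conj(exp(8*I*pi/9)) + 1*(exp(-2*I*pi/3))*conj(exp(2*I*pi/3)) + 1*(exp(8*I*pi/9))*conj(exp(4*I*pi/9)) + 1*(exp(4*I*pi/9))*conj(exp(2*I*pi/9))
  = (1) + (exp(-2*I*pi/9)) + (exp(-4*I*pi/9)) + (exp(-2*I*pi/3)) + (exp(-8*I*pi/9)) + (exp(8*I*pi/9)) + (exp(2*I*pi/3)) + (exp(4*I*pi/9)) + (exp(2*I*pi/9))
  = 0.
(Exp terms are combined using exp(i*s)*conj(exp(i*t)) = exp(i*(s-t)), and sums of them are collapsed using the identity that for every m > 1 the m distinct m-th roots of unity sum to 0, e.g. 1 + exp(2*I*pi/3) + exp(-2*I*pi/3) = 0.)
Dividing by |G| = 9 gives 0/9 = 0, matching the row-orthogonality relation <chi_7, chi_8> = [chi_7 = chi_8].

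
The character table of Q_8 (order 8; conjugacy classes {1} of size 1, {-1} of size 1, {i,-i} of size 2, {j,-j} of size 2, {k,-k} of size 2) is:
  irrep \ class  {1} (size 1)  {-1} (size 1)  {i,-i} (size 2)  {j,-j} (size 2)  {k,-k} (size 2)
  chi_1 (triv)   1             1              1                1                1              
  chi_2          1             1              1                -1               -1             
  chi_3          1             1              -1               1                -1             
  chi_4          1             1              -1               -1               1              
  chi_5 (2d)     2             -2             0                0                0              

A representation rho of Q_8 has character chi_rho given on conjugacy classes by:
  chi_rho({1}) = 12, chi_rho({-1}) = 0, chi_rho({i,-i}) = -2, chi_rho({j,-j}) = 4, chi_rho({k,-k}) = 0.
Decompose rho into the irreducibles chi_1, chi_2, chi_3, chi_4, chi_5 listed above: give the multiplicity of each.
Multiplicities: chi_1: 2, chi_2: 0, chi_3: 3, chi_4: 1, chi_5: 3.

Argument: Use <chi_rho, chi> = (1/|G|) sum_C |C| * chi_rho(C) * conj(chi(C)) with |G| = 8 for each irreducible chi in the table:
  <chi_rho, chi_1> = (1/8)[1*(12)*conj(1) + 1*(0)*conj(1) + 2*(-2)*conj(1) + 2*(4)*conj(1) + 2*(0)*conj(1)]
      = (1/8)[(12) + (0) + (-4) + (8) + (0)] = 16/8 = 2
  <chi_rho, chi_2> = (1/8)[1*(12)*conj(1) + 1*(0)*conj(1) + 2*(-2)*conj(1) + 2*(4)*conj(-1) + 2*(0)*conj(-1)]
      = (1/8)[(12) + (0) + (-4) + (-8) + (0)] = 0/8 = 0
  <chi_rho, chi_3> = (1/8)[1*(12)*conj(1) + 1*(0)*conj(1) + 2*(-2)*conj(-1) + 2*(4)*conj(1) + 2*(0)*conj(-1)]
      = (1/8)[(12) + (0) + (4) + (8) + (0)] = 24/8 = 3
  <chi_rho, chi_4> = (1/8)[1*(12)*conj(1) + 1*(0)*conj(1) + 2*(-2)*conj(-1) + 2*(4)*conj(-1) + 2*(0)*conj(1)]
      = (1/8)[(12) + (0) + (4) + (-8) + (0)] = 8/8 = 1
  <chi_rho, chi_5> = (1/8)[1*(12)*conj(2) + 1*(0)*conj(-2) + 2*(-2)*conj(0) + 2*(4)*conj(0) + 2*(0)*conj(0)]
      = (1/8)[(24) + (0) + (0) + (0) + (0)] = 24/8 = 3
Dimension check: dim(rho) = sum (mult * dim) = 2*1 + 0*1 + 3*1 + 1*1 + 3*2 = 12 = chi_rho(e) = 12.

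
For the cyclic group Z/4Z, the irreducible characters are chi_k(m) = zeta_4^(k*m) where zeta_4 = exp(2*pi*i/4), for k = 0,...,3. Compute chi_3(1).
chi_3(1) = zeta_4^3 = -I

Why: chi_3(1) = zeta_4^(3*1) = zeta_4^3. Since zeta_4^4 = 1, this equals zeta_4^3 = exp(2*pi*i*3/4) = -I.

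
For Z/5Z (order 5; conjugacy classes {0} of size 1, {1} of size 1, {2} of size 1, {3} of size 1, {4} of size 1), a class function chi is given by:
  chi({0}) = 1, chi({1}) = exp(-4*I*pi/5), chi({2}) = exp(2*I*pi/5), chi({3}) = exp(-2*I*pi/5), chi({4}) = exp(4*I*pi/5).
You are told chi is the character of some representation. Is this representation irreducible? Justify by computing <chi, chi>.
Irreducible: <chi, chi> = 1.

Solution. <chi, chi> = (1/|G|) sum_C |C| * |chi(C)|^2 = (1/5)[1*|1|^2 + 1*|exp(-4*I*pi/5)|^2 + 1*|exp(2*I*pi/5)|^2 + 1*|exp(-2*I*pi/5)|^2 + 1*|exp(4*I*pi/5)|^2]
  = (1/5)[(1) + (1) + (1) + (1) + (1)] = 5/5 = 1.
(Exp terms are combined using exp(i*s)*conj(exp(i*t)) = exp(i*(s-t)), and sums of them are collapsed using the identity that for every m > 1 the m distinct m-th roots of unity sum to 0, e.g. 1 + exp(2*I*pi/3) + exp(-2*I*pi/3) = 0.)
A character is irreducible iff <chi, chi> = 1, so this representation is irreducible.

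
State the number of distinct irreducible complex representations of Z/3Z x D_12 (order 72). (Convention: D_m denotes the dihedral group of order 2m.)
27

Solution. The number of irreducible complex representations of a finite group equals its number of conjugacy classes. For a direct product, #classes(G x H) = #classes(G) * #classes(H). Z/3Z has 3 classes (abelian), D_12 has 9 classes, so 3 * 9 = 27, so Z/3Z x D_12 (order 72) has exactly 27 irreducible complex representations.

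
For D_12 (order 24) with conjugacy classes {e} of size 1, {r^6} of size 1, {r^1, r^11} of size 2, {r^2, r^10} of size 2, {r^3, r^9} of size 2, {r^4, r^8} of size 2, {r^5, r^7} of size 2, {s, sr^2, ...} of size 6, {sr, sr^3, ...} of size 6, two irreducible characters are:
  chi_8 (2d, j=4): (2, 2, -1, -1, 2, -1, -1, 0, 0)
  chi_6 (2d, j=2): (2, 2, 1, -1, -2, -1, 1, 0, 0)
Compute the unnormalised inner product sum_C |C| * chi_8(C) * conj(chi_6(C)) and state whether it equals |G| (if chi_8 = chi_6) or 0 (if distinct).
Sum = 0; so <chi_8, chi_6> = 0 (distinct irreducibles are orthogonal).

Explanation: Compute term by term over conjugacy classes (|C| * chi_8(C) * conj(chi_6(C))):
  1*(2)*conj(2) + 1*(2)*conj(2) + 2*(-1)*conj(1) + 2*(-1)*conj(-1) + 2*(2)*conj(-2) + 2*(-1)*conj(-1) + 2*(-1)*conj(1) + 6*(0)*conj(0) + 6*(0)*conj(0)
  = (4) + (4) + (-2) + (2) + (-8) + (2) + (-2) + (0) + (0)
  = 0.
Dividing by |G| = 24 gives 0/24 = 0, matching the row-orthogonality relation <chi_8, chi_6> = [chi_8 = chi_6].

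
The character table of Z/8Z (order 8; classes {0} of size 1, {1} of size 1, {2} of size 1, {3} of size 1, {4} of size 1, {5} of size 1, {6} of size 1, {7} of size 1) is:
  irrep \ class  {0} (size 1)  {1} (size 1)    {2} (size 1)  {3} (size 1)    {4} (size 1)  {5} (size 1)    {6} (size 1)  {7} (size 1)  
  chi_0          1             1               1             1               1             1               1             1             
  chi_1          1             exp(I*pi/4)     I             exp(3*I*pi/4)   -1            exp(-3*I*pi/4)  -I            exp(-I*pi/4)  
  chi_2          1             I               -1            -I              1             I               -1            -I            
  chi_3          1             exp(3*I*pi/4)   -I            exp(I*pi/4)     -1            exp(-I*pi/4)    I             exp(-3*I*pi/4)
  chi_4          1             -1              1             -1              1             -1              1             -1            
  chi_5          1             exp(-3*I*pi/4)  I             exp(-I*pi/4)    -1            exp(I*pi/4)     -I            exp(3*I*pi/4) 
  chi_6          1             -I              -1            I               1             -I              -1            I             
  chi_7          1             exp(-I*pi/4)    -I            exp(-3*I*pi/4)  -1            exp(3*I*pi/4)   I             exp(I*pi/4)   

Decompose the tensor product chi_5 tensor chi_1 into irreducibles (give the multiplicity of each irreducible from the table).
chi_5 tensor chi_1 = chi_6 (all other irreducibles have multiplicity 0).

Working: The character of a tensor product is the pointwise product (chi_5 * chi_1)(C) = chi_5(C) * chi_1(C):
  {0}: (1)*(1), {1}: (exp(-3*I*pi/4))*(exp(I*pi/4)), {2}: (I)*(I), {3}: (exp(-I*pi/4))*(exp(3*I*pi/4)), {4}: (-1)*(-1), {5}: (exp(I*pi/4))*(exp(-3*I*pi/4)), {6}: (-I)*(-I), {7}: (exp(3*I*pi/4))*(exp(-I*pi/4))
so (chi_5 * chi_1) takes values
  {0} -> 1, {1} -> -I, {2} -> -1, {3} -> I, {4} -> 1, {5} -> -I, {6} -> -1, {7} -> I.
Now take the inner product of this character with each irreducible chi from the table, <chi_5*chi_1, chi> = (1/8) sum_C |C| (chi_5*chi_1)(C) conj(chi(C)):
  <chi_5*chi_1, chi_0> = (1/8)[1*(1)*conj(1) + 1*(-I)*conj(1) + 1*(-1)*conj(1) + 1*(I)*conj(1) + 1*(1)*conj(1) + 1*(-I)*conj(1) + 1*(-1)*conj(1) + 1*(I)*conj(1)]
      = (1/8)[(1) + (-I) + (-1) + (I) + (1) + (-I) + (-1) + (I)] = 0/8 = 0
  <chi_5*chi_1, chi_1> = (1/8)[1*(1)*conj(1) + 1*(-I)*conj(exp(I*pi/4)) + 1*(-1)*conj(I) + 1*(I)*conj(exp(3*I*pi/4)) + 1*(1)*conj(-1) + 1*(-I)*conj(exp(-3*I*pi/4)) + 1*(-1)*conj(-I) + 1*(I)*conj(exp(-I*pi/4))]
      = (1/8)[(1) + (-exp(I*pi/4)) + (I) + (exp(-I*pi/4)) + (-1) + (-exp(-3*I*pi/4)) + (-I) + (exp(3*I*pi/4))] = 0/8 = 0
  <chi_5*chi_1, chi_2> = (1/8)[1*(1)*conj(1) + 1*(-I)*conj(I) + 1*(-1)*conj(-1) + 1*(I)*conj(-I) + 1*(1)*conj(1) + 1*(-I)*conj(I) + 1*(-1)*conj(-1) + 1*(I)*conj(-I)]
      = (1/8)[(1) + (-1) + (1) + (-1) + (1) + (-1) + (1) + (-1)] = 0/8 = 0
  <chi_5*chi_1, chi_3> = (1/8)[1*(1)*conj(1) + 1*(-I)*conj(exp(3*I*pi/4)) + 1*(-1)*conj(-I) + 1*(I)*conj(exp(I*pi/4)) + 1*(1)*conj(-1) + 1*(-I)*conj(exp(-I*pi/4)) + 1*(-1)*conj(I) + 1*(I)*conj(exp(-3*I*pi/4))]
      = (1/8)[(1) + (-exp(-I*pi/4)) + (-I) + (exp(I*pi/4)) + (-1) + (-exp(3*I*pi/4)) + (I) + (exp(-3*I*pi/4))] = 0/8 = 0
  <chi_5*chi_1, chi_4> = (1/8)[1*(1)*conj(1) + 1*(-I)*conj(-1) + 1*(-1)*conj(1) + 1*(I)*conj(-1) + 1*(1)*conj(1) + 1*(-I)*conj(-1) + 1*(-1)*conj(1) + 1*(I)*conj(-1)]
      = (1/8)[(1) + (I) + (-1) + (-I) + (1) + (I) + (-1) + (-I)] = 0/8 = 0
  <chi_5*chi_1, chi_5> = (1/8)[1*(1)*conj(1) + 1*(-I)*conj(exp(-3*I*pi/4)) + 1*(-1)*conj(I) + 1*(I)*conj(exp(-I*pi/4)) + 1*(1)*conj(-1) + 1*(-I)*conj(exp(I*pi/4)) + 1*(-1)*conj(-I) + 1*(I)*conj(exp(3*I*pi/4))]
      = (1/8)[(1) + (-exp(-3*I*pi/4)) + (I) + (exp(3*I*pi/4)) + (-1) + (-exp(I*pi/4)) + (-I) + (exp(-I*pi/4))] = 0/8 = 0
  <chi_5*chi_1, chi_6> = (1/8)[1*(1)*conj(1) + 1*(-I)*conj(-I) + 1*(-1)*conj(-1) + 1*(I)*conj(I) + 1*(1)*conj(1) + 1*(-I)*conj(-I) + 1*(-1)*conj(-1) + 1*(I)*conj(I)]
      = (1/8)[(1) + (1) + (1) + (1) + (1) + (1) + (1) + (1)] = 8/8 = 1
  <chi_5*chi_1, chi_7> = (1/8)[1*(1)*conj(1) + 1*(-I)*conj(exp(-I*pi/4)) + 1*(-1)*conj(-I) + 1*(I)*conj(exp(-3*I*pi/4)) + 1*(1)*conj(-1) + 1*(-I)*conj(exp(3*I*pi/4)) + 1*(-1)*conj(I) + 1*(I)*conj(exp(I*pi/4))]
      = (1/8)[(1) + (-exp(3*I*pi/4)) + (-I) + (exp(-3*I*pi/4)) + (-1) + (-exp(-I*pi/4)) + (I) + (exp(I*pi/4))] = 0/8 = 0
(Exp terms are combined using exp(i*s)*conj(exp(i*t)) = exp(i*(s-t)), and sums of them are collapsed using the identity that for every m > 1 the m distinct m-th roots of unity sum to 0, e.g. 1 + exp(2*I*pi/3) + exp(-2*I*pi/3) = 0.)
Hence the multiplicities are chi_6: 1. Dimension check: dim(chi_5)*dim(chi_1) = 1*1 = 1 and sum (mult * dim) = 1*1 = 1.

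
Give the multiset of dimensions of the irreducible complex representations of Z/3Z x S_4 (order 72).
Dimensions: 1, 1, 1, 1, 1, 1, 2, 2, 2, 3, 3, 3, 3, 3, 3

Solution. There are 15 irreducibles (= number of conjugacy classes). Their dimensions d_i satisfy sum d_i^2 = |G| = 72: 1 + 1 + 1 + 1 + 1 + 1 + 4 + 4 + 4 + 9 + 9 + 9 + 9 + 9 + 9 = 72. (For the product with Z/3Z: each of the 3 1-dim characters of Z/3Z tensors with each irrep of S_4, giving 3 copies of each S_4-dimension.)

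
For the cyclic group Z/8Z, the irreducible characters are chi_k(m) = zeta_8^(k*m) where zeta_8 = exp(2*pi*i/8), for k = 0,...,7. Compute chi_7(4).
chi_7(4) = zeta_8^28 = -1

Working: chi_7(4) = zeta_8^(7*4) = zeta_8^28. Since zeta_8^8 = 1, this equals zeta_8^4 = exp(2*pi*i*4/8) = -1.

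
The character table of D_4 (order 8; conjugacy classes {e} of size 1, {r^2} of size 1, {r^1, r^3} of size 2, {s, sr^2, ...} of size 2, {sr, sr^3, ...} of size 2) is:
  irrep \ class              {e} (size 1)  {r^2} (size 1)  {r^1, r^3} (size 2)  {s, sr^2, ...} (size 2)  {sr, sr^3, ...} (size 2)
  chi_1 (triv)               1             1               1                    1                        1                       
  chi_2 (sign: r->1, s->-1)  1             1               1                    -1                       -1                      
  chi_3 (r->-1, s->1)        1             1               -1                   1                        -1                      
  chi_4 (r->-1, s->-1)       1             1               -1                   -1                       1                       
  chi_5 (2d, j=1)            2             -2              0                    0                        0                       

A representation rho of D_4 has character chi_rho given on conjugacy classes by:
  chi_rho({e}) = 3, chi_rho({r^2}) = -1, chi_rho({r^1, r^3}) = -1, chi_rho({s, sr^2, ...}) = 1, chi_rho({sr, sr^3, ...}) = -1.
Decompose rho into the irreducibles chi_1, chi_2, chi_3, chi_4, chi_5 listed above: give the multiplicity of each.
Multiplicities: chi_1: 0, chi_2: 0, chi_3: 1, chi_4: 0, chi_5: 1.

Use <chi_rho, chi> = (1/|G|) sum_C |C| * chi_rho(C) * conj(chi(C)) with |G| = 8 for each irreducible chi in the table:
  <chi_rho, chi_1> = (1/8)[1*(3)*conj(1) + 1*(-1)*conj(1) + 2*(-1)*conj(1) + 2*(1)*conj(1) + 2*(-1)*conj(1)]
      = (1/8)[(3) + (-1) + (-2) + (2) + (-2)] = 0/8 = 0
  <chi_rho, chi_2> = (1/8)[1*(3)*conj(1) + 1*(-1)*conj(1) + 2*(-1)*conj(1) + 2*(1)*conj(-1) + 2*(-1)*conj(-1)]
      = (1/8)[(3) + (-1) + (-2) + (-2) + (2)] = 0/8 = 0
  <chi_rho, chi_3> = (1/8)[1*(3)*conj(1) + 1*(-1)*conj(1) + 2*(-1)*conj(-1) + 2*(1)*conj(1) + 2*(-1)*conj(-1)]
      = (1/8)[(3) + (-1) + (2) + (2) + (2)] = 8/8 = 1
  <chi_rho, chi_4> = (1/8)[1*(3)*conj(1) + 1*(-1)*conj(1) + 2*(-1)*conj(-1) + 2*(1)*conj(-1) + 2*(-1)*conj(1)]
      = (1/8)[(3) + (-1) + (2) + (-2) + (-2)] = 0/8 = 0
  <chi_rho, chi_5> = (1/8)[1*(3)*conj(2) + 1*(-1)*conj(-2) + 2*(-1)*conj(0) + 2*(1)*conj(0) + 2*(-1)*conj(0)]
      = (1/8)[(6) + (2) + (0) + (0) + (0)] = 8/8 = 1
Dimension check: dim(rho) = sum (mult * dim) = 0*1 + 0*1 + 1*1 + 0*1 + 1*2 = 3 = chi_rho(e) = 3.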